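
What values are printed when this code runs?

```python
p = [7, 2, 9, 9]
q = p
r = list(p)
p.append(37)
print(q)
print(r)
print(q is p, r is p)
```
[7, 2, 9, 9, 37]
[7, 2, 9, 9]
True False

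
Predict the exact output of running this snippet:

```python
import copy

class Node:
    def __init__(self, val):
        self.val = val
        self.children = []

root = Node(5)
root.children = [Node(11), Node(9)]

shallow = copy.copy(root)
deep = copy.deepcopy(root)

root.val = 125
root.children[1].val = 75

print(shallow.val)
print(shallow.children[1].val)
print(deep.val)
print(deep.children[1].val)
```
5
75
5
9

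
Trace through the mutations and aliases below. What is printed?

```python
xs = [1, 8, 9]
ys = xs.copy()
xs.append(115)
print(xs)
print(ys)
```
[1, 8, 9, 115]
[1, 8, 9]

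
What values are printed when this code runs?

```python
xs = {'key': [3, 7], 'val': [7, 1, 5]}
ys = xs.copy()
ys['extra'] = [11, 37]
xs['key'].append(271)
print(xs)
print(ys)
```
{'key': [3, 7, 271], 'val': [7, 1, 5]}
{'key': [3, 7, 271], 'val': [7, 1, 5], 'extra': [11, 37]}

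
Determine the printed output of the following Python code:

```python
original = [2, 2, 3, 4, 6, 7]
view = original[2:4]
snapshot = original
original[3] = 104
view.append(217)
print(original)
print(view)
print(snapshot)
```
[2, 2, 3, 104, 6, 7]
[3, 4, 217]
[2, 2, 3, 104, 6, 7]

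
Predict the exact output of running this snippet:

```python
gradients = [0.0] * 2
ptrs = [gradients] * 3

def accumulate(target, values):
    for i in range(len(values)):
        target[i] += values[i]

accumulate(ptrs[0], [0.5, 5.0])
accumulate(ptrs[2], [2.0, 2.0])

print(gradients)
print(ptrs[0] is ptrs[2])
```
[2.5, 7.0]
True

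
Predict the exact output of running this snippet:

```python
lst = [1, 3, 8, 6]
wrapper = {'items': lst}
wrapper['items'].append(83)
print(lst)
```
[1, 3, 8, 6, 83]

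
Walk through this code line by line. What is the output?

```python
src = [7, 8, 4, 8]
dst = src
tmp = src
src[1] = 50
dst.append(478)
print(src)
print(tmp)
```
[7, 50, 4, 8, 478]
[7, 50, 4, 8, 478]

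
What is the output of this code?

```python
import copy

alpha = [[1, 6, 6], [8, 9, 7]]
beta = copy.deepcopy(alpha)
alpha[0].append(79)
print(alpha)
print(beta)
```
[[1, 6, 6, 79], [8, 9, 7]]
[[1, 6, 6], [8, 9, 7]]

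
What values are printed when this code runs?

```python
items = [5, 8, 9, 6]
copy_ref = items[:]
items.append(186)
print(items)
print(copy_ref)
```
[5, 8, 9, 6, 186]
[5, 8, 9, 6]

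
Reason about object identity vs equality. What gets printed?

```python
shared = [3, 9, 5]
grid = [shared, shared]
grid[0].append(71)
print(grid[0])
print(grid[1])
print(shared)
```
[3, 9, 5, 71]
[3, 9, 5, 71]
[3, 9, 5, 71]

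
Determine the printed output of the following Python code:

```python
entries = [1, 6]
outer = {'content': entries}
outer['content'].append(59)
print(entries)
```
[1, 6, 59]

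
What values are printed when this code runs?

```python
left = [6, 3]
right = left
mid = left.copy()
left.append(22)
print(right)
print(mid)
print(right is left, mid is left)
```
[6, 3, 22]
[6, 3]
True False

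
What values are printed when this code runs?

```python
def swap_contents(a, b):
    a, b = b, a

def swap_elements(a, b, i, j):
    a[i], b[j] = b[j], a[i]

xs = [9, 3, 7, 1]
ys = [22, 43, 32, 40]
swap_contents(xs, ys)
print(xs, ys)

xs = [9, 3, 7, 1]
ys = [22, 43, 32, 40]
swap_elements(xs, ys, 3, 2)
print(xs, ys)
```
[9, 3, 7, 1] [22, 43, 32, 40]
[9, 3, 7, 32] [22, 43, 1, 40]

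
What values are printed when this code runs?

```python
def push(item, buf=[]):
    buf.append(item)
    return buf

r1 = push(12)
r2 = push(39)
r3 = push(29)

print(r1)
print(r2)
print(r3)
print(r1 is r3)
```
[12, 39, 29]
[12, 39, 29]
[12, 39, 29]
True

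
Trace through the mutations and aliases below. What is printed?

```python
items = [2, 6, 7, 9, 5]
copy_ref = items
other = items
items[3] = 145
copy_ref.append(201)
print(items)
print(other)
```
[2, 6, 7, 145, 5, 201]
[2, 6, 7, 145, 5, 201]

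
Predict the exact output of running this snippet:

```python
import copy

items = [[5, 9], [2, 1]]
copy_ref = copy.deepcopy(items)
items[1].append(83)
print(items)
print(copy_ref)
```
[[5, 9], [2, 1, 83]]
[[5, 9], [2, 1]]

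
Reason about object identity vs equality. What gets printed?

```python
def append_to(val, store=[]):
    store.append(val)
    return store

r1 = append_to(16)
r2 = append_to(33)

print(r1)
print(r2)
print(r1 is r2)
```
[16, 33]
[16, 33]
True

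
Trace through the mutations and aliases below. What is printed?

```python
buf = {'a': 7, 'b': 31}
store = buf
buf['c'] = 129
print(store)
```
{'a': 7, 'b': 31, 'c': 129}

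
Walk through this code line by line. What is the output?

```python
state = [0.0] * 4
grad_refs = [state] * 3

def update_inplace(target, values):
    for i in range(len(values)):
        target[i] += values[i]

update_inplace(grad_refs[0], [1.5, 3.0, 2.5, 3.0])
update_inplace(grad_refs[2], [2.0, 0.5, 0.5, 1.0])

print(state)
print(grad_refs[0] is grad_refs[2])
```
[3.5, 3.5, 3.0, 4.0]
True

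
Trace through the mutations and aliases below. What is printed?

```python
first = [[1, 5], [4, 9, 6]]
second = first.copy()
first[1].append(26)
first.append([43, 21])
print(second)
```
[[1, 5], [4, 9, 6, 26]]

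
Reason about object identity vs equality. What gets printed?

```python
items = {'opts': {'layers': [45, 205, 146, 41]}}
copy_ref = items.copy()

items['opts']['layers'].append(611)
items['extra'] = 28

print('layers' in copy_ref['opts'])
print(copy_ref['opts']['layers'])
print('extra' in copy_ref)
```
True
[45, 205, 146, 41, 611]
False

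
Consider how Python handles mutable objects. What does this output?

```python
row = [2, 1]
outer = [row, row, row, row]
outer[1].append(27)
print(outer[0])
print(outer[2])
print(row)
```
[2, 1, 27]
[2, 1, 27]
[2, 1, 27]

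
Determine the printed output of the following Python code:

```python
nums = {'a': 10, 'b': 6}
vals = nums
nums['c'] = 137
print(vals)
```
{'a': 10, 'b': 6, 'c': 137}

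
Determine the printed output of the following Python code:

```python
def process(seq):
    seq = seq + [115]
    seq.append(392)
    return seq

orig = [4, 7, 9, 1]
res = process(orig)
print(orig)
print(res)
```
[4, 7, 9, 1]
[4, 7, 9, 1, 115, 392]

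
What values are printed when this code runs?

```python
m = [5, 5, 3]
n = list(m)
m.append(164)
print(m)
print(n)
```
[5, 5, 3, 164]
[5, 5, 3]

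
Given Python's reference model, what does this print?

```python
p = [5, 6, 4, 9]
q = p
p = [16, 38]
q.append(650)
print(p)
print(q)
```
[16, 38]
[5, 6, 4, 9, 650]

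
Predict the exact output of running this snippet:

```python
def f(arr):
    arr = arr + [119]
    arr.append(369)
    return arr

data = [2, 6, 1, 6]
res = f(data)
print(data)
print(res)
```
[2, 6, 1, 6]
[2, 6, 1, 6, 119, 369]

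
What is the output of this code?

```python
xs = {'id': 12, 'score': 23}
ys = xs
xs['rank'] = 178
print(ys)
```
{'id': 12, 'score': 23, 'rank': 178}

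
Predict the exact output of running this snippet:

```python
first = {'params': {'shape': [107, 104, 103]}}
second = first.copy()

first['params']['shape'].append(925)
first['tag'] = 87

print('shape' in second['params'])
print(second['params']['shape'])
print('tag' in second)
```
True
[107, 104, 103, 925]
False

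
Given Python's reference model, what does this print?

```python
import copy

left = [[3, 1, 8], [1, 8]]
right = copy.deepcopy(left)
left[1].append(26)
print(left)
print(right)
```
[[3, 1, 8], [1, 8, 26]]
[[3, 1, 8], [1, 8]]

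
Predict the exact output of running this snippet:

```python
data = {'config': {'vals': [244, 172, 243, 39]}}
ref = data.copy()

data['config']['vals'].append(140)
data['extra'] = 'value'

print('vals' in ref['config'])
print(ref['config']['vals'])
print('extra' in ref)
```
True
[244, 172, 243, 39, 140]
False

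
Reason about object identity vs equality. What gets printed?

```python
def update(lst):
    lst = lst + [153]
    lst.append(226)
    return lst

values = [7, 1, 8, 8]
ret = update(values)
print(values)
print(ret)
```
[7, 1, 8, 8]
[7, 1, 8, 8, 153, 226]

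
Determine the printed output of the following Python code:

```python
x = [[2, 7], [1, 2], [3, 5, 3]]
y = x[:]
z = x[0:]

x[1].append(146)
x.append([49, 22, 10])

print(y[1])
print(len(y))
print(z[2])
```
[1, 2, 146]
3
[3, 5, 3]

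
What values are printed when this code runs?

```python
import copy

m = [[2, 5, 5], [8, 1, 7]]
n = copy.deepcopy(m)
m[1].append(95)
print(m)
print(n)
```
[[2, 5, 5], [8, 1, 7, 95]]
[[2, 5, 5], [8, 1, 7]]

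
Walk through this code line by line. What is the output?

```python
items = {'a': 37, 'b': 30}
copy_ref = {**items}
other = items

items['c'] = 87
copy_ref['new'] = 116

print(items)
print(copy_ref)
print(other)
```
{'a': 37, 'b': 30, 'c': 87}
{'a': 37, 'b': 30, 'new': 116}
{'a': 37, 'b': 30, 'c': 87}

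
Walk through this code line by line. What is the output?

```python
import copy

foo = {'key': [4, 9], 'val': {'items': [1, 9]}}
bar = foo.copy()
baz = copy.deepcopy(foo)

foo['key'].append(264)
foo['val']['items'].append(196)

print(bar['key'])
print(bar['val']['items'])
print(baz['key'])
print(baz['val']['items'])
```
[4, 9, 264]
[1, 9, 196]
[4, 9]
[1, 9]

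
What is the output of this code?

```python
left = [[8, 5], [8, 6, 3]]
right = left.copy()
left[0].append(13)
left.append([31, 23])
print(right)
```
[[8, 5, 13], [8, 6, 3]]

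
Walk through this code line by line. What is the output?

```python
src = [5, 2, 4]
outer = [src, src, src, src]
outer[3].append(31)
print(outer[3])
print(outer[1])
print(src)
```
[5, 2, 4, 31]
[5, 2, 4, 31]
[5, 2, 4, 31]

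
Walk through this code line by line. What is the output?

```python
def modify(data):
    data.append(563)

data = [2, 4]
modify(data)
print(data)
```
[2, 4, 563]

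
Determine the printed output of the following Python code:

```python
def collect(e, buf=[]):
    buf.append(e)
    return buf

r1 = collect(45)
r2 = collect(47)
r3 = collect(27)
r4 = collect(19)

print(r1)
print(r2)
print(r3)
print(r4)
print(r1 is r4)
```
[45, 47, 27, 19]
[45, 47, 27, 19]
[45, 47, 27, 19]
[45, 47, 27, 19]
True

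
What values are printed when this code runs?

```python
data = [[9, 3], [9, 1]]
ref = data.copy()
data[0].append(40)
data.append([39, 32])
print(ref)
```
[[9, 3, 40], [9, 1]]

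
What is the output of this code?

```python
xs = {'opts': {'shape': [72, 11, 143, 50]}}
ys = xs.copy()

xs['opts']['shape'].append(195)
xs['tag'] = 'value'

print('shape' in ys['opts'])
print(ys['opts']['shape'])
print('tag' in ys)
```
True
[72, 11, 143, 50, 195]
False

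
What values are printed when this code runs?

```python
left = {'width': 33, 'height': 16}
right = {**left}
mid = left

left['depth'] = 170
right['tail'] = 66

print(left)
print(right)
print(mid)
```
{'width': 33, 'height': 16, 'depth': 170}
{'width': 33, 'height': 16, 'tail': 66}
{'width': 33, 'height': 16, 'depth': 170}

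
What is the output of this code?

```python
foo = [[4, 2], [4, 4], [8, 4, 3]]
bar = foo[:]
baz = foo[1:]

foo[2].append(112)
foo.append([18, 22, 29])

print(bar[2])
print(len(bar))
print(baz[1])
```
[8, 4, 3, 112]
3
[8, 4, 3, 112]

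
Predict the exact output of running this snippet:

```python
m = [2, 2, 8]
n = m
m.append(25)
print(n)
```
[2, 2, 8, 25]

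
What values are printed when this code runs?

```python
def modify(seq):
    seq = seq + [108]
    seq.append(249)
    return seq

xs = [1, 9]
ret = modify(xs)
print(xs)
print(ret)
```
[1, 9]
[1, 9, 108, 249]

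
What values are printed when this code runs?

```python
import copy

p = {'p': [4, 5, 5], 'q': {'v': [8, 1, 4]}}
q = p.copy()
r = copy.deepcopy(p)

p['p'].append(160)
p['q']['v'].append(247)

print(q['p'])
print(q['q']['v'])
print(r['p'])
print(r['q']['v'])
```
[4, 5, 5, 160]
[8, 1, 4, 247]
[4, 5, 5]
[8, 1, 4]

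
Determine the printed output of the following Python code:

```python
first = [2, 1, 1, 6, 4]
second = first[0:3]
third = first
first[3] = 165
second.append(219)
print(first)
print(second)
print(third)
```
[2, 1, 1, 165, 4]
[2, 1, 1, 219]
[2, 1, 1, 165, 4]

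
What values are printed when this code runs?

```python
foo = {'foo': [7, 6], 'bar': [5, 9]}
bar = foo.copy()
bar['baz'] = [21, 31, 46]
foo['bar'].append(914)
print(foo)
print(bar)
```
{'foo': [7, 6], 'bar': [5, 9, 914]}
{'foo': [7, 6], 'bar': [5, 9, 914], 'baz': [21, 31, 46]}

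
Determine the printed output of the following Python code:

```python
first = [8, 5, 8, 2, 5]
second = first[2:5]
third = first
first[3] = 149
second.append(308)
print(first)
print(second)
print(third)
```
[8, 5, 8, 149, 5]
[8, 2, 5, 308]
[8, 5, 8, 149, 5]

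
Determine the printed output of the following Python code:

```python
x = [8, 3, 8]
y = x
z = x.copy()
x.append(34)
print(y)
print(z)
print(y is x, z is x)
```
[8, 3, 8, 34]
[8, 3, 8]
True False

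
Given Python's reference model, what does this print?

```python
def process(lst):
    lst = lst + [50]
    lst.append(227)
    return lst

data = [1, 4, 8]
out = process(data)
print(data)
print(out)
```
[1, 4, 8]
[1, 4, 8, 50, 227]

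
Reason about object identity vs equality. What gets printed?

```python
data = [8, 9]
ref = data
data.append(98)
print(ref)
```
[8, 9, 98]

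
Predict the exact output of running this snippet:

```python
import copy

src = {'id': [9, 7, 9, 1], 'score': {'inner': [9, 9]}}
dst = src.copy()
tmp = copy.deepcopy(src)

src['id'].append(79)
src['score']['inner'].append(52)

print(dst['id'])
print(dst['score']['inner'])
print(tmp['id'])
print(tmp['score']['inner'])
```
[9, 7, 9, 1, 79]
[9, 9, 52]
[9, 7, 9, 1]
[9, 9]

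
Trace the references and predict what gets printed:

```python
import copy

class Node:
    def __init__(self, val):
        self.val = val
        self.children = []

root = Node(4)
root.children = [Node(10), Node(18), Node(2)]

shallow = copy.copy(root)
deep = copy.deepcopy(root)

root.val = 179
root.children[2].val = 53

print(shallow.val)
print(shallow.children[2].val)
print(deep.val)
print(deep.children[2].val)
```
4
53
4
2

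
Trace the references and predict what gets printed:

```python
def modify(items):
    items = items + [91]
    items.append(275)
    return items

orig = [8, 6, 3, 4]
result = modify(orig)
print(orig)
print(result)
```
[8, 6, 3, 4]
[8, 6, 3, 4, 91, 275]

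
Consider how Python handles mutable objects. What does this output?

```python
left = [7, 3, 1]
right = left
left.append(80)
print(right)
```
[7, 3, 1, 80]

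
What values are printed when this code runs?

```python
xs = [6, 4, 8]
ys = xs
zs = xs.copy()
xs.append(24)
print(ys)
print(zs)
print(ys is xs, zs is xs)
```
[6, 4, 8, 24]
[6, 4, 8]
True False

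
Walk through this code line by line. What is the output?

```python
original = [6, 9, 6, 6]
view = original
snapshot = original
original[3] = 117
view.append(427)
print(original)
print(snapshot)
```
[6, 9, 6, 117, 427]
[6, 9, 6, 117, 427]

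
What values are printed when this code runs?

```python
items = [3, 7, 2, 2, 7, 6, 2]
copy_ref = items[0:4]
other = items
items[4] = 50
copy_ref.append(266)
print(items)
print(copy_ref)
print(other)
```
[3, 7, 2, 2, 50, 6, 2]
[3, 7, 2, 2, 266]
[3, 7, 2, 2, 50, 6, 2]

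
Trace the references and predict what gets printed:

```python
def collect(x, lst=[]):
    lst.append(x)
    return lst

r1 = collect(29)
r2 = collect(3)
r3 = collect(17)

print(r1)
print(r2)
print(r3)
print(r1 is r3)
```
[29, 3, 17]
[29, 3, 17]
[29, 3, 17]
True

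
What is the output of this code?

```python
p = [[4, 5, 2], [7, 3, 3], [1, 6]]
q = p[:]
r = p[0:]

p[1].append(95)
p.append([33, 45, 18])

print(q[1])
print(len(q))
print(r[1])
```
[7, 3, 3, 95]
3
[7, 3, 3, 95]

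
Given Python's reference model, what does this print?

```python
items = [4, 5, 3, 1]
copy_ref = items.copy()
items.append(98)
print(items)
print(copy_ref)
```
[4, 5, 3, 1, 98]
[4, 5, 3, 1]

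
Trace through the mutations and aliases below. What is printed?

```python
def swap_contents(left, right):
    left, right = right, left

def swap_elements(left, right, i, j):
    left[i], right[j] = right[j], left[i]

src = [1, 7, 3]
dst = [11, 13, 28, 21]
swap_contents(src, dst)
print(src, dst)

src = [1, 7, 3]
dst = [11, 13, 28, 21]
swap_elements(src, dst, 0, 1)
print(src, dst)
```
[1, 7, 3] [11, 13, 28, 21]
[13, 7, 3] [11, 1, 28, 21]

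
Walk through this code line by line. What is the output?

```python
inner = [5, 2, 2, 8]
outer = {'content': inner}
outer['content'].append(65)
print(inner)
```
[5, 2, 2, 8, 65]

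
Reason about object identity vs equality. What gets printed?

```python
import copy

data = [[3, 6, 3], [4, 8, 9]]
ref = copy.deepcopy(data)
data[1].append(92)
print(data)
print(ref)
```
[[3, 6, 3], [4, 8, 9, 92]]
[[3, 6, 3], [4, 8, 9]]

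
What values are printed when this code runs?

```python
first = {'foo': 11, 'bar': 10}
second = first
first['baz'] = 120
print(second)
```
{'foo': 11, 'bar': 10, 'baz': 120}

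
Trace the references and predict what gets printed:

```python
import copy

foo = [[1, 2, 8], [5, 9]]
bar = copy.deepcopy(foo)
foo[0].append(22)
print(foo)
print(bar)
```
[[1, 2, 8, 22], [5, 9]]
[[1, 2, 8], [5, 9]]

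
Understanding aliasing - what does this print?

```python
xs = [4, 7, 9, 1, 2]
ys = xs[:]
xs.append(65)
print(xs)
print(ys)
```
[4, 7, 9, 1, 2, 65]
[4, 7, 9, 1, 2]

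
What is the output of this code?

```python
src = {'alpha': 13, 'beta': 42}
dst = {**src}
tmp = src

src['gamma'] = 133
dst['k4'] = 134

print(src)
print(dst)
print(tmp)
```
{'alpha': 13, 'beta': 42, 'gamma': 133}
{'alpha': 13, 'beta': 42, 'k4': 134}
{'alpha': 13, 'beta': 42, 'gamma': 133}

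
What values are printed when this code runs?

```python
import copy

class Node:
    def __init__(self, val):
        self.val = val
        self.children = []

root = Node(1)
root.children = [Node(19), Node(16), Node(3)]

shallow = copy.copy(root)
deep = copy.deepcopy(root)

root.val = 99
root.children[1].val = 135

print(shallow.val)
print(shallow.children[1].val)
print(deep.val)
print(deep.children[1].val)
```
1
135
1
16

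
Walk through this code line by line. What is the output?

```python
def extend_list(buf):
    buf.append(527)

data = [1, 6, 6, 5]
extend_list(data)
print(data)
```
[1, 6, 6, 5, 527]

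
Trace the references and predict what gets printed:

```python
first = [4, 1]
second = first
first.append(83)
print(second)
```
[4, 1, 83]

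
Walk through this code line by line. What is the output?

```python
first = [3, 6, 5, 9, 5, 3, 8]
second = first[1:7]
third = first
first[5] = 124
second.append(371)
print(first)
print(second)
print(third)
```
[3, 6, 5, 9, 5, 124, 8]
[6, 5, 9, 5, 3, 8, 371]
[3, 6, 5, 9, 5, 124, 8]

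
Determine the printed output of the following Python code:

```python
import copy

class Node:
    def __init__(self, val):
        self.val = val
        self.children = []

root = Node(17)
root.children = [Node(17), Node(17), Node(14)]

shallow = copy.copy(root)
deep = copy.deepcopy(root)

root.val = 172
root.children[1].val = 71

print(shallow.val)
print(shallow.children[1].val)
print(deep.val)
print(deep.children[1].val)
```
17
71
17
17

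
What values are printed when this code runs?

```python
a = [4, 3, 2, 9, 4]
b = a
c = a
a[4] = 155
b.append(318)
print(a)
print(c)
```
[4, 3, 2, 9, 155, 318]
[4, 3, 2, 9, 155, 318]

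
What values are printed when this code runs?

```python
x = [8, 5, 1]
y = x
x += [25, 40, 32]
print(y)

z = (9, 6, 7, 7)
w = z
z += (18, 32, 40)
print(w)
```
[8, 5, 1, 25, 40, 32]
(9, 6, 7, 7)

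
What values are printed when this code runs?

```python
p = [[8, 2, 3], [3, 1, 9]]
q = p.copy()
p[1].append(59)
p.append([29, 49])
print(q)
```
[[8, 2, 3], [3, 1, 9, 59]]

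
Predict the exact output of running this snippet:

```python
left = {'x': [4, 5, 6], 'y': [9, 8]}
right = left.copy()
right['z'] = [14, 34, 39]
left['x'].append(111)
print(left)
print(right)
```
{'x': [4, 5, 6, 111], 'y': [9, 8]}
{'x': [4, 5, 6, 111], 'y': [9, 8], 'z': [14, 34, 39]}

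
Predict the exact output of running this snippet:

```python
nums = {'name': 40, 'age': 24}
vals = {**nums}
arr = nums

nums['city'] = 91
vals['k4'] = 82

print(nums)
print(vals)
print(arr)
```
{'name': 40, 'age': 24, 'city': 91}
{'name': 40, 'age': 24, 'k4': 82}
{'name': 40, 'age': 24, 'city': 91}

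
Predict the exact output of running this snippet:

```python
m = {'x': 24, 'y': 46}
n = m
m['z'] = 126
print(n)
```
{'x': 24, 'y': 46, 'z': 126}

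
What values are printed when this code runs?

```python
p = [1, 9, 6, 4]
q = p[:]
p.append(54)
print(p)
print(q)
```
[1, 9, 6, 4, 54]
[1, 9, 6, 4]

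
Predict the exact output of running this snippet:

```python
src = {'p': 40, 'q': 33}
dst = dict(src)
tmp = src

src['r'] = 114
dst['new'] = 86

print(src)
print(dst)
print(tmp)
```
{'p': 40, 'q': 33, 'r': 114}
{'p': 40, 'q': 33, 'new': 86}
{'p': 40, 'q': 33, 'r': 114}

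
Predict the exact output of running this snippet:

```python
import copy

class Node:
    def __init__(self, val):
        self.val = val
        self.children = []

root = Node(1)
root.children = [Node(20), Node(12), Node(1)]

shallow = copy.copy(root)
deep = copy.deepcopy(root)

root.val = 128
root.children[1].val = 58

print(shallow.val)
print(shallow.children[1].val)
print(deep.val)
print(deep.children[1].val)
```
1
58
1
12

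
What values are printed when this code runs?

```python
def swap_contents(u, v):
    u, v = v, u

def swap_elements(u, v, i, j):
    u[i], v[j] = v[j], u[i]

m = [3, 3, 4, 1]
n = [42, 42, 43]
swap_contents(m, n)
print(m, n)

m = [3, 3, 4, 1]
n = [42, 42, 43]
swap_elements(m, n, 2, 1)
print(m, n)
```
[3, 3, 4, 1] [42, 42, 43]
[3, 3, 42, 1] [42, 4, 43]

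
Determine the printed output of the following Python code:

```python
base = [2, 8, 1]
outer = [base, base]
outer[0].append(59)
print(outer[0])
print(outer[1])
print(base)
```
[2, 8, 1, 59]
[2, 8, 1, 59]
[2, 8, 1, 59]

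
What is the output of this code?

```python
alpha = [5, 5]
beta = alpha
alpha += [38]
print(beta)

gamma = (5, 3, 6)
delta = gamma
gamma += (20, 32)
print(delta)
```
[5, 5, 38]
(5, 3, 6)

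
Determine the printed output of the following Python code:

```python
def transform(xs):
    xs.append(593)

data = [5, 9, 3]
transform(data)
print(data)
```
[5, 9, 3, 593]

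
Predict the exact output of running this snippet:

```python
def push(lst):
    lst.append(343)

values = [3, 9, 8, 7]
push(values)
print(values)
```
[3, 9, 8, 7, 343]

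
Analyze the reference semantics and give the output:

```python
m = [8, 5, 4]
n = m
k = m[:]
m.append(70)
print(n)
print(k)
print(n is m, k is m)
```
[8, 5, 4, 70]
[8, 5, 4]
True False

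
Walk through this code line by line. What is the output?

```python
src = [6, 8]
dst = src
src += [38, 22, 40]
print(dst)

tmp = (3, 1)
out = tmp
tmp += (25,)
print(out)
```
[6, 8, 38, 22, 40]
(3, 1)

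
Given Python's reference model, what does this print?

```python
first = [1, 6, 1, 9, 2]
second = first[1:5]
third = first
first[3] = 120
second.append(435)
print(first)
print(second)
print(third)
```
[1, 6, 1, 120, 2]
[6, 1, 9, 2, 435]
[1, 6, 1, 120, 2]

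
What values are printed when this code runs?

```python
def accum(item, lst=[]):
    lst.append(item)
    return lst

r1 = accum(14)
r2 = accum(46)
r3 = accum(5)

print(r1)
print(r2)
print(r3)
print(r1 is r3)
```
[14, 46, 5]
[14, 46, 5]
[14, 46, 5]
True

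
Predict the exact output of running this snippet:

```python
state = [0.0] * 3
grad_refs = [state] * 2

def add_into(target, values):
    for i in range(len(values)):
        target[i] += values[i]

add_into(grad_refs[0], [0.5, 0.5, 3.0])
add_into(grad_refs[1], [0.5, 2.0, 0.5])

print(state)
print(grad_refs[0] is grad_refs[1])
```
[1.0, 2.5, 3.5]
True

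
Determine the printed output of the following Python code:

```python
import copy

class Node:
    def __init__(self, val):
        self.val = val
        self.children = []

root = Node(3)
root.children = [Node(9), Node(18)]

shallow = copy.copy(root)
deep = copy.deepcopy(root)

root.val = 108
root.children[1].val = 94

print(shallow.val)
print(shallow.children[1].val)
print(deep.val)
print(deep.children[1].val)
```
3
94
3
18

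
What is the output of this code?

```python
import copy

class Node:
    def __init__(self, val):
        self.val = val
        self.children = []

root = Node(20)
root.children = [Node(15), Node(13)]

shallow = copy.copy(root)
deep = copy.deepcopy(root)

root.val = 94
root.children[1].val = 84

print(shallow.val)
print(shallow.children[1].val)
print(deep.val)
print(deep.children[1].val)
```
20
84
20
13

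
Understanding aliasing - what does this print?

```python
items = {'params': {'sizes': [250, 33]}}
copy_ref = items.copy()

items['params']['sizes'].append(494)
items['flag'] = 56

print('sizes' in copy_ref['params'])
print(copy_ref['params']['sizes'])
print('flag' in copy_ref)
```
True
[250, 33, 494]
False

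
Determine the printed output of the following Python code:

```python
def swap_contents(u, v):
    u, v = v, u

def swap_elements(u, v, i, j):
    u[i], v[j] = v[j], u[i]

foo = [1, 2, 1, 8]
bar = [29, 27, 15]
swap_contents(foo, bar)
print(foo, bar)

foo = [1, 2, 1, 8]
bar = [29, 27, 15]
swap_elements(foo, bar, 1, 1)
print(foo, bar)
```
[1, 2, 1, 8] [29, 27, 15]
[1, 27, 1, 8] [29, 2, 15]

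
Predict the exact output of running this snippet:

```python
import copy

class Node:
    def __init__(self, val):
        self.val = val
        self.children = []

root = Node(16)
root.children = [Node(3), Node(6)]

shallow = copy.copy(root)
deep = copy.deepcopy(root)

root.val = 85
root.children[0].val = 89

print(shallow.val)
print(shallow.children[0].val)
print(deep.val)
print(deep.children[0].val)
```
16
89
16
3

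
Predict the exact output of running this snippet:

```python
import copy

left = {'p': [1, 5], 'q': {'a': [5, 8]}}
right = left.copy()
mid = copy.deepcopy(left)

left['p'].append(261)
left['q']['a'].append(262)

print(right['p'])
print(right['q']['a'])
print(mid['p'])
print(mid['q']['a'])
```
[1, 5, 261]
[5, 8, 262]
[1, 5]
[5, 8]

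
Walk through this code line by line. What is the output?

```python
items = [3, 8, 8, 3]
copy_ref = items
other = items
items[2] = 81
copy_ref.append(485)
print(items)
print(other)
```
[3, 8, 81, 3, 485]
[3, 8, 81, 3, 485]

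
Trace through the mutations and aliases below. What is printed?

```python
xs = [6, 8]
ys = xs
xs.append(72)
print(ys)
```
[6, 8, 72]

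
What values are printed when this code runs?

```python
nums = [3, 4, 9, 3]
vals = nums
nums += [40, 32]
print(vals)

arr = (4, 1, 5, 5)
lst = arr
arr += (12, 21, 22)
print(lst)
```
[3, 4, 9, 3, 40, 32]
(4, 1, 5, 5)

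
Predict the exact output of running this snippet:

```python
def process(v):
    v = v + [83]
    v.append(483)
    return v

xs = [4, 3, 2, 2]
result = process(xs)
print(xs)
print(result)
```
[4, 3, 2, 2]
[4, 3, 2, 2, 83, 483]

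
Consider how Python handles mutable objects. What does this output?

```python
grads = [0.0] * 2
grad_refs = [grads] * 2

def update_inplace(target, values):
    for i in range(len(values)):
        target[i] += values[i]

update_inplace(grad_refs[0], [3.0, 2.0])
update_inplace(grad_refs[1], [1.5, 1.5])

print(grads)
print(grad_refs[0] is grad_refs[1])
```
[4.5, 3.5]
True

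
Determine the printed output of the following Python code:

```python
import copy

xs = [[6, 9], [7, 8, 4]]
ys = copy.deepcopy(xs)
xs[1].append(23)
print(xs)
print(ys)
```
[[6, 9], [7, 8, 4, 23]]
[[6, 9], [7, 8, 4]]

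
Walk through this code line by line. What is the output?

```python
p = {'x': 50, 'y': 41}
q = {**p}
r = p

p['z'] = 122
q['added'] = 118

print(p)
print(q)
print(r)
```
{'x': 50, 'y': 41, 'z': 122}
{'x': 50, 'y': 41, 'added': 118}
{'x': 50, 'y': 41, 'z': 122}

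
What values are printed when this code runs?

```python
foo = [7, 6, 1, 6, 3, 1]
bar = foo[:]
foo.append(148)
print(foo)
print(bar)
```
[7, 6, 1, 6, 3, 1, 148]
[7, 6, 1, 6, 3, 1]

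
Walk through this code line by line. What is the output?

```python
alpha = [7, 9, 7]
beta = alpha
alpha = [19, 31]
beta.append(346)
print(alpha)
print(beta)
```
[19, 31]
[7, 9, 7, 346]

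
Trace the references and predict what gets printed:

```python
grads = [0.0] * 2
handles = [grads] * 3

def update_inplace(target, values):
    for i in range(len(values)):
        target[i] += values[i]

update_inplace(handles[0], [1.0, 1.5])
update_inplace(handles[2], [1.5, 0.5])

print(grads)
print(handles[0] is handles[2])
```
[2.5, 2.0]
True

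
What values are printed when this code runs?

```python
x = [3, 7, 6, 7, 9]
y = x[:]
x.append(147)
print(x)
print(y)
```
[3, 7, 6, 7, 9, 147]
[3, 7, 6, 7, 9]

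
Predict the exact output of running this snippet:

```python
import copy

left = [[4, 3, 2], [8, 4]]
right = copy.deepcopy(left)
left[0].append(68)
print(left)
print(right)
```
[[4, 3, 2, 68], [8, 4]]
[[4, 3, 2], [8, 4]]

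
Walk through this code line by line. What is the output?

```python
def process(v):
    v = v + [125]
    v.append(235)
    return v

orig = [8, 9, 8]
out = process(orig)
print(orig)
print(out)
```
[8, 9, 8]
[8, 9, 8, 125, 235]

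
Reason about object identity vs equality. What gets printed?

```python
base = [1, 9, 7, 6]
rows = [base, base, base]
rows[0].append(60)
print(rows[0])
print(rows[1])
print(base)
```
[1, 9, 7, 6, 60]
[1, 9, 7, 6, 60]
[1, 9, 7, 6, 60]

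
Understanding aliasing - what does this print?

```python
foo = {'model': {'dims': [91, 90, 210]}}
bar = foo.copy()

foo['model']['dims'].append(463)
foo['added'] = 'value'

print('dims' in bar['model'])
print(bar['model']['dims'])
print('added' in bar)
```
True
[91, 90, 210, 463]
False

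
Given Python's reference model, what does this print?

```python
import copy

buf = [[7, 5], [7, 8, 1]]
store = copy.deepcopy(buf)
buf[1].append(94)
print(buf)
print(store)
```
[[7, 5], [7, 8, 1, 94]]
[[7, 5], [7, 8, 1]]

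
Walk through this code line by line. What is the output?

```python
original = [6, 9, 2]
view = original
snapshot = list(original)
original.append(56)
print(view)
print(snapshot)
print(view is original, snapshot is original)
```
[6, 9, 2, 56]
[6, 9, 2]
True False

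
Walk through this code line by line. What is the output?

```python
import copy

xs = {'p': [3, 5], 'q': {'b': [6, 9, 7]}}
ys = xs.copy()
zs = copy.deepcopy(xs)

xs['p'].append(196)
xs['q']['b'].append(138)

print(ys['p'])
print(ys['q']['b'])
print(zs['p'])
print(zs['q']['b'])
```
[3, 5, 196]
[6, 9, 7, 138]
[3, 5]
[6, 9, 7]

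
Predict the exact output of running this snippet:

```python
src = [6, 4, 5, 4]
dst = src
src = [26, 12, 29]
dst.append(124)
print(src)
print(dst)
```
[26, 12, 29]
[6, 4, 5, 4, 124]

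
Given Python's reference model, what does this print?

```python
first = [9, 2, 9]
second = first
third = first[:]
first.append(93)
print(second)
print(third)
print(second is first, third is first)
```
[9, 2, 9, 93]
[9, 2, 9]
True False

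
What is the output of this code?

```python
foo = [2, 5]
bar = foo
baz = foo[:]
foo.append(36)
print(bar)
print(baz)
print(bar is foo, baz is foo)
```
[2, 5, 36]
[2, 5]
True False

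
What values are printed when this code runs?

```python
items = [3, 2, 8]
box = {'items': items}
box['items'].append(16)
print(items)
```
[3, 2, 8, 16]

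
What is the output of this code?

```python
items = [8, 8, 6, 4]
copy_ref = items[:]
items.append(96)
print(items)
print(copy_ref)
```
[8, 8, 6, 4, 96]
[8, 8, 6, 4]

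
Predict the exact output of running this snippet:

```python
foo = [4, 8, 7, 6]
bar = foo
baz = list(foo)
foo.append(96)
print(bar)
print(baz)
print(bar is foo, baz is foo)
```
[4, 8, 7, 6, 96]
[4, 8, 7, 6]
True False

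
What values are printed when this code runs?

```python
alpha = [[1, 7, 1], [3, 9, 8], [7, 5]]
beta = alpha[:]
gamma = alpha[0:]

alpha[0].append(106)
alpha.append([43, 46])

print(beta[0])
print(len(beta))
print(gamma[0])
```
[1, 7, 1, 106]
3
[1, 7, 1, 106]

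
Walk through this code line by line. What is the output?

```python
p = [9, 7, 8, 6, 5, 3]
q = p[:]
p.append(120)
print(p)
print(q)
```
[9, 7, 8, 6, 5, 3, 120]
[9, 7, 8, 6, 5, 3]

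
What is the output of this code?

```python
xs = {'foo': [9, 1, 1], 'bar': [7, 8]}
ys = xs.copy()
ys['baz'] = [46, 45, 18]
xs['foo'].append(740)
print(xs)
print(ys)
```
{'foo': [9, 1, 1, 740], 'bar': [7, 8]}
{'foo': [9, 1, 1, 740], 'bar': [7, 8], 'baz': [46, 45, 18]}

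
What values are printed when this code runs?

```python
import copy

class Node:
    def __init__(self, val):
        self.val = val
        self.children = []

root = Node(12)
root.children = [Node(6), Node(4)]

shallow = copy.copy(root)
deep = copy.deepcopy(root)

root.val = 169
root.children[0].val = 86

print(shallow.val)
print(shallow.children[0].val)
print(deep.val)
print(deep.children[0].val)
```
12
86
12
6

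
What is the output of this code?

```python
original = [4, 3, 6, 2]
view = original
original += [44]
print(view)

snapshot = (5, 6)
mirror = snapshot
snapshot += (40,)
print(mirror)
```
[4, 3, 6, 2, 44]
(5, 6)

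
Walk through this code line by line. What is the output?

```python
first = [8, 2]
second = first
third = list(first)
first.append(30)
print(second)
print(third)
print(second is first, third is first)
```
[8, 2, 30]
[8, 2]
True False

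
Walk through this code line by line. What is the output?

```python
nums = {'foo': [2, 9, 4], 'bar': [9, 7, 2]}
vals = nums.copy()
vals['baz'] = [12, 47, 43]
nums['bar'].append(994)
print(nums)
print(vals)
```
{'foo': [2, 9, 4], 'bar': [9, 7, 2, 994]}
{'foo': [2, 9, 4], 'bar': [9, 7, 2, 994], 'baz': [12, 47, 43]}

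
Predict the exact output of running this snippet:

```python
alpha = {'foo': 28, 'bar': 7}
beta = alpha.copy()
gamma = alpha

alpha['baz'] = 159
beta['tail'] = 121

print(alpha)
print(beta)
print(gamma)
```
{'foo': 28, 'bar': 7, 'baz': 159}
{'foo': 28, 'bar': 7, 'tail': 121}
{'foo': 28, 'bar': 7, 'baz': 159}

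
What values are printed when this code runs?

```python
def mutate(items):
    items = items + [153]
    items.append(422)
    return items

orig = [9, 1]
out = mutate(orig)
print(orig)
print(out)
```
[9, 1]
[9, 1, 153, 422]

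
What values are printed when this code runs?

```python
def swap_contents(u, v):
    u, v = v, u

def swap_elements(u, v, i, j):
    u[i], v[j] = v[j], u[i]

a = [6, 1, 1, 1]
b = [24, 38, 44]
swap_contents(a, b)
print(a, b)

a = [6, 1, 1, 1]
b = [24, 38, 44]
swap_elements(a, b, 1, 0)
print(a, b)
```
[6, 1, 1, 1] [24, 38, 44]
[6, 24, 1, 1] [1, 38, 44]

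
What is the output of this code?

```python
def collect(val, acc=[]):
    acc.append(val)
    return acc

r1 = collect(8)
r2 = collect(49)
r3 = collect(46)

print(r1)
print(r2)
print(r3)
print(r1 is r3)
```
[8, 49, 46]
[8, 49, 46]
[8, 49, 46]
True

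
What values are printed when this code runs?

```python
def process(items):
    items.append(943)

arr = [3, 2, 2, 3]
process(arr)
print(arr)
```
[3, 2, 2, 3, 943]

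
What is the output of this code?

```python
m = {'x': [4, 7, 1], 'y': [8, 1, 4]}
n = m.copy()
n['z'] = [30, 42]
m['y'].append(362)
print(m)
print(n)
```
{'x': [4, 7, 1], 'y': [8, 1, 4, 362]}
{'x': [4, 7, 1], 'y': [8, 1, 4, 362], 'z': [30, 42]}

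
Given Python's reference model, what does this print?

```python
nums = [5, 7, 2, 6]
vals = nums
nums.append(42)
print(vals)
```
[5, 7, 2, 6, 42]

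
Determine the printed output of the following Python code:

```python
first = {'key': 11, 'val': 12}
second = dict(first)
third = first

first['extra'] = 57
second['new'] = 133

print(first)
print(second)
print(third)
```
{'key': 11, 'val': 12, 'extra': 57}
{'key': 11, 'val': 12, 'new': 133}
{'key': 11, 'val': 12, 'extra': 57}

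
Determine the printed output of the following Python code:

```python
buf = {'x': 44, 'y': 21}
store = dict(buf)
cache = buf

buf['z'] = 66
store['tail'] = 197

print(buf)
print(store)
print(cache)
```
{'x': 44, 'y': 21, 'z': 66}
{'x': 44, 'y': 21, 'tail': 197}
{'x': 44, 'y': 21, 'z': 66}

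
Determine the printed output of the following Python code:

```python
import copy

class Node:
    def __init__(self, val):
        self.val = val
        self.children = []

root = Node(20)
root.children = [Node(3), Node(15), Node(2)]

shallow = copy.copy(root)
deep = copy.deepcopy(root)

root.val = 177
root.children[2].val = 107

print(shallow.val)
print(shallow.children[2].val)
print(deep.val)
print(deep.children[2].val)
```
20
107
20
2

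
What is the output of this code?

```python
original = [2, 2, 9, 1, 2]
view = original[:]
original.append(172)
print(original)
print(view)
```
[2, 2, 9, 1, 2, 172]
[2, 2, 9, 1, 2]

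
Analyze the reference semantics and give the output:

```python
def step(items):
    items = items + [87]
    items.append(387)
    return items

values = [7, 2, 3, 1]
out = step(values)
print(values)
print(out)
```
[7, 2, 3, 1]
[7, 2, 3, 1, 87, 387]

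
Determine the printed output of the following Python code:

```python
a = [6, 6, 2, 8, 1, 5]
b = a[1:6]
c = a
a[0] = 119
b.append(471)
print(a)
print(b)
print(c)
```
[119, 6, 2, 8, 1, 5]
[6, 2, 8, 1, 5, 471]
[119, 6, 2, 8, 1, 5]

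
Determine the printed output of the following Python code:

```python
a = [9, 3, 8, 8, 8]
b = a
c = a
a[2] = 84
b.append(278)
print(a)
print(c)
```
[9, 3, 84, 8, 8, 278]
[9, 3, 84, 8, 8, 278]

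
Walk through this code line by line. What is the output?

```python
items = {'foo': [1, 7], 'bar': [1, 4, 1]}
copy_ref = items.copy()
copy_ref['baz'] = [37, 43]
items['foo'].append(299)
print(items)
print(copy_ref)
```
{'foo': [1, 7, 299], 'bar': [1, 4, 1]}
{'foo': [1, 7, 299], 'bar': [1, 4, 1], 'baz': [37, 43]}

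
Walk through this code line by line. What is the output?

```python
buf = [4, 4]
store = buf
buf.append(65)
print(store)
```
[4, 4, 65]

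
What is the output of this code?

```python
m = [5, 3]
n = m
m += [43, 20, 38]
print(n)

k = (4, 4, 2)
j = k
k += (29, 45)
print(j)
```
[5, 3, 43, 20, 38]
(4, 4, 2)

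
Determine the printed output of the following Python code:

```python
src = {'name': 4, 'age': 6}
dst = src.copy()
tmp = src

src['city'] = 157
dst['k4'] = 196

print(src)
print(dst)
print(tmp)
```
{'name': 4, 'age': 6, 'city': 157}
{'name': 4, 'age': 6, 'k4': 196}
{'name': 4, 'age': 6, 'city': 157}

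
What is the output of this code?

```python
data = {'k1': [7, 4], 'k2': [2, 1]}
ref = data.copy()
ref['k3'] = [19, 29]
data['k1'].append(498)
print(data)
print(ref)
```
{'k1': [7, 4, 498], 'k2': [2, 1]}
{'k1': [7, 4, 498], 'k2': [2, 1], 'k3': [19, 29]}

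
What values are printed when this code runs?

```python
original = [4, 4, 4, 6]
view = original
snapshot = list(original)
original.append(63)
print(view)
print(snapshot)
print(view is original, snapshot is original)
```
[4, 4, 4, 6, 63]
[4, 4, 4, 6]
True False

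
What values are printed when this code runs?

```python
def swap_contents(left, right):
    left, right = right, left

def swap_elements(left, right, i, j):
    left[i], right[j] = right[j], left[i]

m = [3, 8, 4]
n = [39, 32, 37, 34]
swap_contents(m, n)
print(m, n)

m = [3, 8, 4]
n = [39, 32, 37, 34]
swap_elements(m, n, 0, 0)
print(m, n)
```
[3, 8, 4] [39, 32, 37, 34]
[39, 8, 4] [3, 32, 37, 34]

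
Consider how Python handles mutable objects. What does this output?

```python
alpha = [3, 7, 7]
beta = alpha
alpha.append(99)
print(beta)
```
[3, 7, 7, 99]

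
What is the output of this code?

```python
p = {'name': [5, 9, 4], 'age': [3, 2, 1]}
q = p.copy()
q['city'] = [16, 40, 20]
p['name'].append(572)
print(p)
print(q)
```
{'name': [5, 9, 4, 572], 'age': [3, 2, 1]}
{'name': [5, 9, 4, 572], 'age': [3, 2, 1], 'city': [16, 40, 20]}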